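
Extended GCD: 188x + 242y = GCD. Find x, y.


Tabular extended Euclidean (each row: r = 188*s + 242*t):
r=188, s=1, t=0
r=242, s=0, t=1
q=0: r=188, s=1, t=0   [188*(1) + 242*(0) = 188]
q=1: r=54, s=-1, t=1   [188*(-1) + 242*(1) = 54]
q=3: r=26, s=4, t=-3   [188*(4) + 242*(-3) = 26]
q=2: r=2, s=-9, t=7   [188*(-9) + 242*(7) = 2]
q=13: r=0, s=121, t=-94   [188*(121) + 242*(-94) = 0]
GCD = 2; from the row with r=2: x=-9, y=7
Check: 188*(-9) + 242*(7) = -1692 + 1694 = 2

GCD = 2, x = -9, y = 7


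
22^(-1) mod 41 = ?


Use the extended Euclidean algorithm on (41, 22); each row r = 41*s + 22*t:
r=41, s=1, t=0
r=22, s=0, t=1
q=1: r=19, s=1, t=-1   [41*(1) + 22*(-1) = 19]
q=1: r=3, s=-1, t=2   [41*(-1) + 22*(2) = 3]
q=6: r=1, s=7, t=-13   [41*(7) + 22*(-13) = 1]
q=3: r=0, s=-22, t=41   [41*(-22) + 22*(41) = 0]
GCD = 1 with t = -13, so 22*(-13) ≡ 1 (mod 41)
Inverse = -13 mod 41 = 28
Check: 22 * 28 = 616 ≡ 1 (mod 41)

22^(-1) ≡ 28 (mod 41)


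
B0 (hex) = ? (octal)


B0 (base 16) = 176 (decimal)
176 (decimal) = 260 (base 8)


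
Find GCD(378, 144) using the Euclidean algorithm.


378 = 2 * 144 + 90
144 = 1 * 90 + 54
90 = 1 * 54 + 36
54 = 1 * 36 + 18
36 = 2 * 18 + 0
GCD = 18


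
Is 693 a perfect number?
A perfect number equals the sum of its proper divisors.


Proper divisors of 693: 1, 3, 7, 9, 11, 21, 33, 63, 77, 99, 231
Sum = 1 + 3 + 7 + 9 + 11 + 21 + 33 + 63 + 77 + 99 + 231 = 555

No, 693 is not perfect (555 ≠ 693)


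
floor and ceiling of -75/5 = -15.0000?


-75/5 = -15.0000
floor = -15
ceil = -15

floor = -15, ceil = -15


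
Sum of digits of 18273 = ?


1 + 8 + 2 + 7 + 3 = 21


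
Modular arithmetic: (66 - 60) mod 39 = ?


66 - 60 = 6
6 mod 39 = 6


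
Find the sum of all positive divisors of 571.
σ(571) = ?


Divisors of 571: 1, 571
Sum = 1 + 571 = 572

σ(571) = 572


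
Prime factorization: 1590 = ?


1590 / 2 = 795
795 / 3 = 265
265 / 5 = 53
53 / 53 = 1
1590 = 2 × 3 × 5 × 53


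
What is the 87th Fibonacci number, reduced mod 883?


F(k) mod 883 for k=1..87:
1, 1, 2, 3, 5, 8, 13, 21, 34, 55, 89, 144, 233, 377, 610, 104, 714, 818, 649, 584, 350, 51, 401, 452, 853, 422, 392, 814, 323, 254, 577, 831, 525, 473, 115, 588, 703, 408, 228, 636, 864, 617, 598, 332, 47, 379, 426, 805, 348, 270, 618, 5, 623, 628, 368, 113, 481, 594, 192, 786, 95, 881, 93, 91, 184, 275, 459, 734, 310, 161, 471, 632, 220, 852, 189, 158, 347, 505, 852, 474, 443, 34, 477, 511, 105, 616, 721
F(87) mod 883 = 721


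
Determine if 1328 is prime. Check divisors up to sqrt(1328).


1328 / 2 = 664 (exact division)
1328 is NOT prime.

No, 1328 is not prime


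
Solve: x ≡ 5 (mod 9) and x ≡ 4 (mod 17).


M = 9*17 = 153
M1 = M/9 = 17, M2 = M/17 = 9
M1^(-1) mod 9 = 8, M2^(-1) mod 17 = 2
x = 5*17*8 + 4*9*2 = 752
752 mod 153 = 140
Check: 140 mod 9 = 5 ✓, 140 mod 17 = 4 ✓

x ≡ 140 (mod 153)


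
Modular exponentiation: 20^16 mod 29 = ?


20^1 mod 29 = 20
20^2 mod 29 = 23
20^3 mod 29 = 25
20^4 mod 29 = 7
20^5 mod 29 = 24
20^6 mod 29 = 16
20^7 mod 29 = 1
20^8 mod 29 = 20
20^9 mod 29 = 23
20^10 mod 29 = 25
20^11 mod 29 = 7
20^12 mod 29 = 24
20^13 mod 29 = 16
20^14 mod 29 = 1
20^15 mod 29 = 20
20^16 mod 29 = 23


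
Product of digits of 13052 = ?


1 × 3 × 0 × 5 × 2 = 0


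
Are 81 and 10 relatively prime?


Euclidean algorithm:
81 = 8 * 10 + 1
10 = 10 * 1 + 0
GCD(81, 10) = 1

Yes, coprime (GCD = 1)


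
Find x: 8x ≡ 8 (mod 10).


GCD(8, 10) = 2 divides 8
Divide: 4x ≡ 4 (mod 5)
x ≡ 1 (mod 5)


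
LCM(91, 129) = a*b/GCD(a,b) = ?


GCD(91, 129) = 1
LCM = 91*129/1 = 11739/1 = 11739

LCM = 11739


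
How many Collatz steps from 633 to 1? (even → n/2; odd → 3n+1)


633 → 1900 → 950 → 475 → 1426 → 713 → 2140 → 1070 → 535 → 1606 → 803 → 2410 → 1205 → 3616 → 1808 → 904 → 452 → 226 → 113 → 340 → 170 → 85 → 256 → 128 → 64 → 32 → 16 → 8 → 4 → 2 → 1
Total steps = 30

30 steps


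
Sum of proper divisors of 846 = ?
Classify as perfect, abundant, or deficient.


Proper divisors: 1, 2, 3, 6, 9, 18, 47, 94, 141, 282, 423
Sum = 1 + 2 + 3 + 6 + 9 + 18 + 47 + 94 + 141 + 282 + 423 = 1026
1026 > 846 → abundant

s(846) = 1026 (abundant)


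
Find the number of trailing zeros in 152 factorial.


floor(152/5) = 30
floor(152/25) = 6
floor(152/125) = 1
Total = 37

37 trailing zeros


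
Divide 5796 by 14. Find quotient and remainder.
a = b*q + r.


5796 = 14 * 414 + 0
Check: 5796 + 0 = 5796

q = 414, r = 0


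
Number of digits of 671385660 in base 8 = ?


671385660 in base 8 = 5001104074
Number of digits = 10

10 digits (base 8)


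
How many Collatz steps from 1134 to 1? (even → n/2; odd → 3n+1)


1134 → 567 → 1702 → 851 → 2554 → 1277 → 3832 → 1916 → 958 → 479 → 1438 → 719 → 2158 → 1079 → 3238 → 1619 → 4858 → 2429 → 7288 → 3644 → 1822 → 911 → 2734 → 1367 → 4102 → 2051 → 6154 → 3077 → 9232 → 4616 → 2308 → 1154 → 577 → 1732 → 866 → 433 → 1300 → 650 → 325 → 976 → 488 → 244 → 122 → 61 → 184 → 92 → 46 → 23 → 70 → 35 → 106 → 53 → 160 → 80 → 40 → 20 → 10 → 5 → 16 → 8 → 4 → 2 → 1
Total steps = 62

62 steps


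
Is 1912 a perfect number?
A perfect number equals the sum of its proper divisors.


Proper divisors of 1912: 1, 2, 4, 8, 239, 478, 956
Sum = 1 + 2 + 4 + 8 + 239 + 478 + 956 = 1688

No, 1912 is not perfect (1688 ≠ 1912)


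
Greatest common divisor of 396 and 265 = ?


396 = 1 * 265 + 131
265 = 2 * 131 + 3
131 = 43 * 3 + 2
3 = 1 * 2 + 1
2 = 2 * 1 + 0
GCD = 1


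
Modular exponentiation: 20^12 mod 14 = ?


20^1 mod 14 = 6
20^2 mod 14 = 8
20^3 mod 14 = 6
20^4 mod 14 = 8
20^5 mod 14 = 6
20^6 mod 14 = 8
20^7 mod 14 = 6
20^8 mod 14 = 8
20^9 mod 14 = 6
20^10 mod 14 = 8
20^11 mod 14 = 6
20^12 mod 14 = 8


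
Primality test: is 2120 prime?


2120 / 2 = 1060 (exact division)
2120 is NOT prime.

No, 2120 is not prime


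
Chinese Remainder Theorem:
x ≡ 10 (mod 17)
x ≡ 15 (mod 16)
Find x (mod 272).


M = 17*16 = 272
M1 = M/17 = 16, M2 = M/16 = 17
M1^(-1) mod 17 = 16, M2^(-1) mod 16 = 1
x = 10*16*16 + 15*17*1 = 2815
2815 mod 272 = 95
Check: 95 mod 17 = 10 ✓, 95 mod 16 = 15 ✓

x ≡ 95 (mod 272)


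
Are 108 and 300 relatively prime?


Euclidean algorithm:
300 = 2 * 108 + 84
108 = 1 * 84 + 24
84 = 3 * 24 + 12
24 = 2 * 12 + 0
GCD(108, 300) = 12

No, not coprime (GCD = 12)


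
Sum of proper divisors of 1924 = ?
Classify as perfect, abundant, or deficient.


Proper divisors: 1, 2, 4, 13, 26, 37, 52, 74, 148, 481, 962
Sum = 1 + 2 + 4 + 13 + 26 + 37 + 52 + 74 + 148 + 481 + 962 = 1800
1800 < 1924 → deficient

s(1924) = 1800 (deficient)


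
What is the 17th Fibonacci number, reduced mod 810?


F(k) mod 810 for k=1..17:
1, 1, 2, 3, 5, 8, 13, 21, 34, 55, 89, 144, 233, 377, 610, 177, 787
F(17) mod 810 = 787


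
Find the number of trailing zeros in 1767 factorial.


floor(1767/5) = 353
floor(1767/25) = 70
floor(1767/125) = 14
floor(1767/625) = 2
Total = 439

439 trailing zeros


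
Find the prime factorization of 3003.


3003 / 3 = 1001
1001 / 7 = 143
143 / 11 = 13
13 / 13 = 1
3003 = 3 × 7 × 11 × 13


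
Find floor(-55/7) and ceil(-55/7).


-55/7 = -7.8571
floor = -8
ceil = -7

floor = -8, ceil = -7


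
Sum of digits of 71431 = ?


7 + 1 + 4 + 3 + 1 = 16


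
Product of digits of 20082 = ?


2 × 0 × 0 × 8 × 2 = 0


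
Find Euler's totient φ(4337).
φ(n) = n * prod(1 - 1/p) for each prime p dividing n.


4337 = 4337
Prime factors: 4337
φ(4337) = 4337 × (1-1/4337)
= 4337 × 4336/4337 = 4336

φ(4337) = 4336


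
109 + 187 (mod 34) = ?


109 + 187 = 296
296 mod 34 = 24


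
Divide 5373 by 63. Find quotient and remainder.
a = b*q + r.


5373 = 63 * 85 + 18
Check: 5355 + 18 = 5373

q = 85, r = 18


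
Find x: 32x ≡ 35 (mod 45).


GCD(32, 45) = 1, unique solution
a^(-1) mod 45 = 38
x = 38 * 35 mod 45 = 25

x ≡ 25 (mod 45)


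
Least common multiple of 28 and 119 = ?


GCD(28, 119) = 7
LCM = 28*119/7 = 3332/7 = 476

LCM = 476


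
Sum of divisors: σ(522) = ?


Divisors of 522: 1, 2, 3, 6, 9, 18, 29, 58, 87, 174, 261, 522
Sum = 1 + 2 + 3 + 6 + 9 + 18 + 29 + 58 + 87 + 174 + 261 + 522 = 1170

σ(522) = 1170


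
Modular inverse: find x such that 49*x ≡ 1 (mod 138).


Use the extended Euclidean algorithm on (138, 49); each row r = 138*s + 49*t:
r=138, s=1, t=0
r=49, s=0, t=1
q=2: r=40, s=1, t=-2   [138*(1) + 49*(-2) = 40]
q=1: r=9, s=-1, t=3   [138*(-1) + 49*(3) = 9]
q=4: r=4, s=5, t=-14   [138*(5) + 49*(-14) = 4]
q=2: r=1, s=-11, t=31   [138*(-11) + 49*(31) = 1]
q=4: r=0, s=49, t=-138   [138*(49) + 49*(-138) = 0]
GCD = 1 with t = 31, so 49*(31) ≡ 1 (mod 138)
Inverse = 31 mod 138 = 31
Check: 49 * 31 = 1519 ≡ 1 (mod 138)

49^(-1) ≡ 31 (mod 138)


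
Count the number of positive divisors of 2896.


2896 = 2^4 × 181^1
d(2896) = (4+1) × (1+1) = 10

10 divisors


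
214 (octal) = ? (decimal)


214 (base 8) = 140 (decimal)
140 (decimal) = 140 (base 10)


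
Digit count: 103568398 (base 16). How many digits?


103568398 in base 16 = 62C540E
Number of digits = 7

7 digits (base 16)


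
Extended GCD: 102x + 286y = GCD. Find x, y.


Tabular extended Euclidean (each row: r = 102*s + 286*t):
r=102, s=1, t=0
r=286, s=0, t=1
q=0: r=102, s=1, t=0   [102*(1) + 286*(0) = 102]
q=2: r=82, s=-2, t=1   [102*(-2) + 286*(1) = 82]
q=1: r=20, s=3, t=-1   [102*(3) + 286*(-1) = 20]
q=4: r=2, s=-14, t=5   [102*(-14) + 286*(5) = 2]
q=10: r=0, s=143, t=-51   [102*(143) + 286*(-51) = 0]
GCD = 2; from the row with r=2: x=-14, y=5
Check: 102*(-14) + 286*(5) = -1428 + 1430 = 2

GCD = 2, x = -14, y = 5


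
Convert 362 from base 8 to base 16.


362 (base 8) = 242 (decimal)
242 (decimal) = F2 (base 16)


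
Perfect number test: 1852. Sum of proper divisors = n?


Proper divisors of 1852: 1, 2, 4, 463, 926
Sum = 1 + 2 + 4 + 463 + 926 = 1396

No, 1852 is not perfect (1396 ≠ 1852)


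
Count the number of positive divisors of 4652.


4652 = 2^2 × 1163^1
d(4652) = (2+1) × (1+1) = 6

6 divisors


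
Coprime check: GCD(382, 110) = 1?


Euclidean algorithm:
382 = 3 * 110 + 52
110 = 2 * 52 + 6
52 = 8 * 6 + 4
6 = 1 * 4 + 2
4 = 2 * 2 + 0
GCD(382, 110) = 2

No, not coprime (GCD = 2)


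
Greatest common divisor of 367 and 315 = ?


367 = 1 * 315 + 52
315 = 6 * 52 + 3
52 = 17 * 3 + 1
3 = 3 * 1 + 0
GCD = 1


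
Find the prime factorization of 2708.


2708 / 2 = 1354
1354 / 2 = 677
677 / 677 = 1
2708 = 2^2 × 677


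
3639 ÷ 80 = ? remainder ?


3639 = 80 * 45 + 39
Check: 3600 + 39 = 3639

q = 45, r = 39


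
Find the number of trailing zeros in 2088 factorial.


floor(2088/5) = 417
floor(2088/25) = 83
floor(2088/125) = 16
floor(2088/625) = 3
Total = 519

519 trailing zeros


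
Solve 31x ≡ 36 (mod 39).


GCD(31, 39) = 1, unique solution
a^(-1) mod 39 = 34
x = 34 * 36 mod 39 = 15

x ≡ 15 (mod 39)


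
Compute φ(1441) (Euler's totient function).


1441 = 11 × 131
Prime factors: 11, 131
φ(1441) = 1441 × (1-1/11) × (1-1/131)
= 1441 × 10/11 × 130/131 = 1300

φ(1441) = 1300


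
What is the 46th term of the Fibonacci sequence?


Sequence: 1, 1, 2, 3, 5, 8, 13, 21, 34, 55, 89, 144, 233, 377, 610, 987, 1597, 2584, 4181, 6765, 10946, 17711, 28657, 46368, 75025, 121393, 196418, 317811, 514229, 832040, 1346269, 2178309, 3524578, 5702887, 9227465, 14930352, 24157817, 39088169, 63245986, 102334155, 165580141, 267914296, 433494437, 701408733, 1134903170, 1836311903
F(46) = 1836311903


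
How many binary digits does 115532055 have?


115532055 in base 2 = 110111000101110000100010111
Number of digits = 27

27 digits (base 2)


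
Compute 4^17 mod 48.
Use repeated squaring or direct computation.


4^1 mod 48 = 4
4^2 mod 48 = 16
4^3 mod 48 = 16
4^4 mod 48 = 16
4^5 mod 48 = 16
4^6 mod 48 = 16
4^7 mod 48 = 16
4^8 mod 48 = 16
4^9 mod 48 = 16
4^10 mod 48 = 16
4^11 mod 48 = 16
4^12 mod 48 = 16
4^13 mod 48 = 16
4^14 mod 48 = 16
4^15 mod 48 = 16
4^16 mod 48 = 16
4^17 mod 48 = 16


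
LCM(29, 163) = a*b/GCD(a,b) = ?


GCD(29, 163) = 1
LCM = 29*163/1 = 4727/1 = 4727

LCM = 4727


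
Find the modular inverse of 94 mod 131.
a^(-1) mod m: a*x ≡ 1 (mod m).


Use the extended Euclidean algorithm on (131, 94); each row r = 131*s + 94*t:
r=131, s=1, t=0
r=94, s=0, t=1
q=1: r=37, s=1, t=-1   [131*(1) + 94*(-1) = 37]
q=2: r=20, s=-2, t=3   [131*(-2) + 94*(3) = 20]
q=1: r=17, s=3, t=-4   [131*(3) + 94*(-4) = 17]
q=1: r=3, s=-5, t=7   [131*(-5) + 94*(7) = 3]
q=5: r=2, s=28, t=-39   [131*(28) + 94*(-39) = 2]
q=1: r=1, s=-33, t=46   [131*(-33) + 94*(46) = 1]
q=2: r=0, s=94, t=-131   [131*(94) + 94*(-131) = 0]
GCD = 1 with t = 46, so 94*(46) ≡ 1 (mod 131)
Inverse = 46 mod 131 = 46
Check: 94 * 46 = 4324 ≡ 1 (mod 131)

94^(-1) ≡ 46 (mod 131)


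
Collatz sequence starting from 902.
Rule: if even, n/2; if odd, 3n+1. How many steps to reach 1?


902 → 451 → 1354 → 677 → 2032 → 1016 → 508 → 254 → 127 → 382 → 191 → 574 → 287 → 862 → 431 → 1294 → 647 → 1942 → 971 → 2914 → 1457 → 4372 → 2186 → 1093 → 3280 → 1640 → 820 → 410 → 205 → 616 → 308 → 154 → 77 → 232 → 116 → 58 → 29 → 88 → 44 → 22 → 11 → 34 → 17 → 52 → 26 → 13 → 40 → 20 → 10 → 5 → 16 → 8 → 4 → 2 → 1
Total steps = 54

54 steps


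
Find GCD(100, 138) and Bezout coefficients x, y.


Tabular extended Euclidean (each row: r = 100*s + 138*t):
r=100, s=1, t=0
r=138, s=0, t=1
q=0: r=100, s=1, t=0   [100*(1) + 138*(0) = 100]
q=1: r=38, s=-1, t=1   [100*(-1) + 138*(1) = 38]
q=2: r=24, s=3, t=-2   [100*(3) + 138*(-2) = 24]
q=1: r=14, s=-4, t=3   [100*(-4) + 138*(3) = 14]
q=1: r=10, s=7, t=-5   [100*(7) + 138*(-5) = 10]
q=1: r=4, s=-11, t=8   [100*(-11) + 138*(8) = 4]
q=2: r=2, s=29, t=-21   [100*(29) + 138*(-21) = 2]
q=2: r=0, s=-69, t=50   [100*(-69) + 138*(50) = 0]
GCD = 2; from the row with r=2: x=29, y=-21
Check: 100*(29) + 138*(-21) = 2900 - 2898 = 2

GCD = 2, x = 29, y = -21


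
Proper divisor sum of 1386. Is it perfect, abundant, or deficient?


Proper divisors: 1, 2, 3, 6, 7, 9, 11, 14, 18, 21, 22, 33, 42, 63, 66, 77, 99, 126, 154, 198, 231, 462, 693
Sum = 1 + 2 + 3 + 6 + 7 + 9 + 11 + 14 + 18 + 21 + 22 + 33 + 42 + 63 + 66 + 77 + 99 + 126 + 154 + 198 + 231 + 462 + 693 = 2358
2358 > 1386 → abundant

s(1386) = 2358 (abundant)


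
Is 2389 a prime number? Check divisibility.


Check divisors up to sqrt(2389) = 48.8774
No divisors found.
2389 is prime.

Yes, 2389 is prime


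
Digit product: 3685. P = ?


3 × 6 × 8 × 5 = 720


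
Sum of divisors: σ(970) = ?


Divisors of 970: 1, 2, 5, 10, 97, 194, 485, 970
Sum = 1 + 2 + 5 + 10 + 97 + 194 + 485 + 970 = 1764

σ(970) = 1764


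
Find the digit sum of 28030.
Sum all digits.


2 + 8 + 0 + 3 + 0 = 13


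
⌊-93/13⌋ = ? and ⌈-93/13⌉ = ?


-93/13 = -7.1538
floor = -8
ceil = -7

floor = -8, ceil = -7


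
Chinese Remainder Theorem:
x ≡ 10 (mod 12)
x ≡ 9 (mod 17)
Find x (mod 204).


M = 12*17 = 204
M1 = M/12 = 17, M2 = M/17 = 12
M1^(-1) mod 12 = 5, M2^(-1) mod 17 = 10
x = 10*17*5 + 9*12*10 = 1930
1930 mod 204 = 94
Check: 94 mod 12 = 10 ✓, 94 mod 17 = 9 ✓

x ≡ 94 (mod 204)


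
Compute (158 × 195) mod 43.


158 × 195 = 30810
30810 mod 43 = 22


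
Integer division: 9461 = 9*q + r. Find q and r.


9461 = 9 * 1051 + 2
Check: 9459 + 2 = 9461

q = 1051, r = 2


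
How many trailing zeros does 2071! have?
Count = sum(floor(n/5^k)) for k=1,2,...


floor(2071/5) = 414
floor(2071/25) = 82
floor(2071/125) = 16
floor(2071/625) = 3
Total = 515

515 trailing zeros


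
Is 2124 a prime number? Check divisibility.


2124 / 2 = 1062 (exact division)
2124 is NOT prime.

No, 2124 is not prime


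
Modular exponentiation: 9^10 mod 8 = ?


9^1 mod 8 = 1
9^2 mod 8 = 1
9^3 mod 8 = 1
9^4 mod 8 = 1
9^5 mod 8 = 1
9^6 mod 8 = 1
9^7 mod 8 = 1
9^8 mod 8 = 1
9^9 mod 8 = 1
9^10 mod 8 = 1


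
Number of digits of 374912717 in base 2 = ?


374912717 in base 2 = 10110010110001011011011001101
Number of digits = 29

29 digits (base 2)


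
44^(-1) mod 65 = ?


Use the extended Euclidean algorithm on (65, 44); each row r = 65*s + 44*t:
r=65, s=1, t=0
r=44, s=0, t=1
q=1: r=21, s=1, t=-1   [65*(1) + 44*(-1) = 21]
q=2: r=2, s=-2, t=3   [65*(-2) + 44*(3) = 2]
q=10: r=1, s=21, t=-31   [65*(21) + 44*(-31) = 1]
q=2: r=0, s=-44, t=65   [65*(-44) + 44*(65) = 0]
GCD = 1 with t = -31, so 44*(-31) ≡ 1 (mod 65)
Inverse = -31 mod 65 = 34
Check: 44 * 34 = 1496 ≡ 1 (mod 65)

44^(-1) ≡ 34 (mod 65)


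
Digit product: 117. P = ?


1 × 1 × 7 = 7


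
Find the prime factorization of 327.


327 / 3 = 109
109 / 109 = 1
327 = 3 × 109


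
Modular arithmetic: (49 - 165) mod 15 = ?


49 - 165 = -116
-116 mod 15 = 4


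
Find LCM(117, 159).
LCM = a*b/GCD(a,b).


GCD(117, 159) = 3
LCM = 117*159/3 = 18603/3 = 6201

LCM = 6201


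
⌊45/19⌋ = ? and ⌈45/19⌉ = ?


45/19 = 2.3684
floor = 2
ceil = 3

floor = 2, ceil = 3


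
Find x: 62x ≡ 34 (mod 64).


GCD(62, 64) = 2 divides 34
Divide: 31x ≡ 17 (mod 32)
x ≡ 15 (mod 32)


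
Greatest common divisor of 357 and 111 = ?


357 = 3 * 111 + 24
111 = 4 * 24 + 15
24 = 1 * 15 + 9
15 = 1 * 9 + 6
9 = 1 * 6 + 3
6 = 2 * 3 + 0
GCD = 3


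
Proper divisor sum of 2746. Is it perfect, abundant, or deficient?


Proper divisors: 1, 2, 1373
Sum = 1 + 2 + 1373 = 1376
1376 < 2746 → deficient

s(2746) = 1376 (deficient)


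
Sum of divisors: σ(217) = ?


Divisors of 217: 1, 7, 31, 217
Sum = 1 + 7 + 31 + 217 = 256

σ(217) = 256


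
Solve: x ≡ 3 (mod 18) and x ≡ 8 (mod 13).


M = 18*13 = 234
M1 = M/18 = 13, M2 = M/13 = 18
M1^(-1) mod 18 = 7, M2^(-1) mod 13 = 8
x = 3*13*7 + 8*18*8 = 1425
1425 mod 234 = 21
Check: 21 mod 18 = 3 ✓, 21 mod 13 = 8 ✓

x ≡ 21 (mod 234)


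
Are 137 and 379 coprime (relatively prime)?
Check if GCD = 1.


Euclidean algorithm:
379 = 2 * 137 + 105
137 = 1 * 105 + 32
105 = 3 * 32 + 9
32 = 3 * 9 + 5
9 = 1 * 5 + 4
5 = 1 * 4 + 1
4 = 4 * 1 + 0
GCD(137, 379) = 1

Yes, coprime (GCD = 1)


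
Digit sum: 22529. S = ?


2 + 2 + 5 + 2 + 9 = 20


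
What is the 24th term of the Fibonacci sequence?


Sequence: 1, 1, 2, 3, 5, 8, 13, 21, 34, 55, 89, 144, 233, 377, 610, 987, 1597, 2584, 4181, 6765, 10946, 17711, 28657, 46368
F(24) = 46368


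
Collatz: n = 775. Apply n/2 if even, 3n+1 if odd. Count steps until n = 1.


775 → 2326 → 1163 → 3490 → 1745 → 5236 → 2618 → 1309 → 3928 → 1964 → 982 → 491 → 1474 → 737 → 2212 → 1106 → 553 → 1660 → 830 → 415 → 1246 → 623 → 1870 → 935 → 2806 → 1403 → 4210 → 2105 → 6316 → 3158 → 1579 → 4738 → 2369 → 7108 → 3554 → 1777 → 5332 → 2666 → 1333 → 4000 → 2000 → 1000 → 500 → 250 → 125 → 376 → 188 → 94 → 47 → 142 → 71 → 214 → 107 → 322 → 161 → 484 → 242 → 121 → 364 → 182 → 91 → 274 → 137 → 412 → 206 → 103 → 310 → 155 → 466 → 233 → 700 → 350 → 175 → 526 → 263 → 790 → 395 → 1186 → 593 → 1780 → 890 → 445 → 1336 → 668 → 334 → 167 → 502 → 251 → 754 → 377 → 1132 → 566 → 283 → 850 → 425 → 1276 → 638 → 319 → 958 → 479 → 1438 → 719 → 2158 → 1079 → 3238 → 1619 → 4858 → 2429 → 7288 → 3644 → 1822 → 911 → 2734 → 1367 → 4102 → 2051 → 6154 → 3077 → 9232 → 4616 → 2308 → 1154 → 577 → 1732 → 866 → 433 → 1300 → 650 → 325 → 976 → 488 → 244 → 122 → 61 → 184 → 92 → 46 → 23 → 70 → 35 → 106 → 53 → 160 → 80 → 40 → 20 → 10 → 5 → 16 → 8 → 4 → 2 → 1
Total steps = 152

152 steps


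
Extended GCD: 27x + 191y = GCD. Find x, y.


Tabular extended Euclidean (each row: r = 27*s + 191*t):
r=27, s=1, t=0
r=191, s=0, t=1
q=0: r=27, s=1, t=0   [27*(1) + 191*(0) = 27]
q=7: r=2, s=-7, t=1   [27*(-7) + 191*(1) = 2]
q=13: r=1, s=92, t=-13   [27*(92) + 191*(-13) = 1]
q=2: r=0, s=-191, t=27   [27*(-191) + 191*(27) = 0]
GCD = 1; from the row with r=1: x=92, y=-13
Check: 27*(92) + 191*(-13) = 2484 - 2483 = 1

GCD = 1, x = 92, y = -13


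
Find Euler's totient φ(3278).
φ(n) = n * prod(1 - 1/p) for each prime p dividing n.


3278 = 2 × 11 × 149
Prime factors: 2, 11, 149
φ(3278) = 3278 × (1-1/2) × (1-1/11) × (1-1/149)
= 3278 × 1/2 × 10/11 × 148/149 = 1480

φ(3278) = 1480


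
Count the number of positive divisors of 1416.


1416 = 2^3 × 3^1 × 59^1
d(1416) = (3+1) × (1+1) × (1+1) = 16

16 divisors


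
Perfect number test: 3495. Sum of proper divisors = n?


Proper divisors of 3495: 1, 3, 5, 15, 233, 699, 1165
Sum = 1 + 3 + 5 + 15 + 233 + 699 + 1165 = 2121

No, 3495 is not perfect (2121 ≠ 3495)


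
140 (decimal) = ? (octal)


140 (base 10) = 140 (decimal)
140 (decimal) = 214 (base 8)


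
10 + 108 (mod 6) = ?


10 + 108 = 118
118 mod 6 = 4


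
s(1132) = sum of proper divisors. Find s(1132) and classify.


Proper divisors: 1, 2, 4, 283, 566
Sum = 1 + 2 + 4 + 283 + 566 = 856
856 < 1132 → deficient

s(1132) = 856 (deficient)


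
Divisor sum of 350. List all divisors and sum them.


Divisors of 350: 1, 2, 5, 7, 10, 14, 25, 35, 50, 70, 175, 350
Sum = 1 + 2 + 5 + 7 + 10 + 14 + 25 + 35 + 50 + 70 + 175 + 350 = 744

σ(350) = 744


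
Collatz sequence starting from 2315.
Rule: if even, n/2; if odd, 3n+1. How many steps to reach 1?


2315 → 6946 → 3473 → 10420 → 5210 → 2605 → 7816 → 3908 → 1954 → 977 → 2932 → 1466 → 733 → 2200 → 1100 → 550 → 275 → 826 → 413 → 1240 → 620 → 310 → 155 → 466 → 233 → 700 → 350 → 175 → 526 → 263 → 790 → 395 → 1186 → 593 → 1780 → 890 → 445 → 1336 → 668 → 334 → 167 → 502 → 251 → 754 → 377 → 1132 → 566 → 283 → 850 → 425 → 1276 → 638 → 319 → 958 → 479 → 1438 → 719 → 2158 → 1079 → 3238 → 1619 → 4858 → 2429 → 7288 → 3644 → 1822 → 911 → 2734 → 1367 → 4102 → 2051 → 6154 → 3077 → 9232 → 4616 → 2308 → 1154 → 577 → 1732 → 866 → 433 → 1300 → 650 → 325 → 976 → 488 → 244 → 122 → 61 → 184 → 92 → 46 → 23 → 70 → 35 → 106 → 53 → 160 → 80 → 40 → 20 → 10 → 5 → 16 → 8 → 4 → 2 → 1
Total steps = 107

107 steps


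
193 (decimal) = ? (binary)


193 (base 10) = 193 (decimal)
193 (decimal) = 11000001 (base 2)


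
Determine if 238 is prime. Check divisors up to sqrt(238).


238 / 2 = 119 (exact division)
238 is NOT prime.

No, 238 is not prime


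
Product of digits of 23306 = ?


2 × 3 × 3 × 0 × 6 = 0


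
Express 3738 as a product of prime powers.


3738 / 2 = 1869
1869 / 3 = 623
623 / 7 = 89
89 / 89 = 1
3738 = 2 × 3 × 7 × 89


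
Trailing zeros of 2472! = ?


floor(2472/5) = 494
floor(2472/25) = 98
floor(2472/125) = 19
floor(2472/625) = 3
Total = 614

614 trailing zeros


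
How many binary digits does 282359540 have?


282359540 in base 2 = 10000110101000111011011110100
Number of digits = 29

29 digits (base 2)


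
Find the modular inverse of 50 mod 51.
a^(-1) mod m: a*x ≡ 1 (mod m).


Use the extended Euclidean algorithm on (51, 50); each row r = 51*s + 50*t:
r=51, s=1, t=0
r=50, s=0, t=1
q=1: r=1, s=1, t=-1   [51*(1) + 50*(-1) = 1]
q=50: r=0, s=-50, t=51   [51*(-50) + 50*(51) = 0]
GCD = 1 with t = -1, so 50*(-1) ≡ 1 (mod 51)
Inverse = -1 mod 51 = 50
Check: 50 * 50 = 2500 ≡ 1 (mod 51)

50^(-1) ≡ 50 (mod 51)


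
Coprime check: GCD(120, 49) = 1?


Euclidean algorithm:
120 = 2 * 49 + 22
49 = 2 * 22 + 5
22 = 4 * 5 + 2
5 = 2 * 2 + 1
2 = 2 * 1 + 0
GCD(120, 49) = 1

Yes, coprime (GCD = 1)


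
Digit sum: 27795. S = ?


2 + 7 + 7 + 9 + 5 = 30


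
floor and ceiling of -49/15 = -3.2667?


-49/15 = -3.2667
floor = -4
ceil = -3

floor = -4, ceil = -3


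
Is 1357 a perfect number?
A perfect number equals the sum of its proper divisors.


Proper divisors of 1357: 1, 23, 59
Sum = 1 + 23 + 59 = 83

No, 1357 is not perfect (83 ≠ 1357)


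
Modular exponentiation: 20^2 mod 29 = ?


20^1 mod 29 = 20
20^2 mod 29 = 23


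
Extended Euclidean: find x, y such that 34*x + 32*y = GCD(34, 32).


Tabular extended Euclidean (each row: r = 34*s + 32*t):
r=34, s=1, t=0
r=32, s=0, t=1
q=1: r=2, s=1, t=-1   [34*(1) + 32*(-1) = 2]
q=16: r=0, s=-16, t=17   [34*(-16) + 32*(17) = 0]
GCD = 2; from the row with r=2: x=1, y=-1
Check: 34*(1) + 32*(-1) = 34 - 32 = 2

GCD = 2, x = 1, y = -1


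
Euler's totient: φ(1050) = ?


1050 = 2 × 3 × 5^2 × 7
Prime factors: 2, 3, 5, 7
φ(1050) = 1050 × (1-1/2) × (1-1/3) × (1-1/5) × (1-1/7)
= 1050 × 1/2 × 2/3 × 4/5 × 6/7 = 240

φ(1050) = 240


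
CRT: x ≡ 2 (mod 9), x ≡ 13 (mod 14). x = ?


M = 9*14 = 126
M1 = M/9 = 14, M2 = M/14 = 9
M1^(-1) mod 9 = 2, M2^(-1) mod 14 = 11
x = 2*14*2 + 13*9*11 = 1343
1343 mod 126 = 83
Check: 83 mod 9 = 2 ✓, 83 mod 14 = 13 ✓

x ≡ 83 (mod 126)


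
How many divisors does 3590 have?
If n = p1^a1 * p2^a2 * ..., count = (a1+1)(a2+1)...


3590 = 2^1 × 5^1 × 359^1
d(3590) = (1+1) × (1+1) × (1+1) = 8

8 divisors


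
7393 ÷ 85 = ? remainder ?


7393 = 85 * 86 + 83
Check: 7310 + 83 = 7393

q = 86, r = 83


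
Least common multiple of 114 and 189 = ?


GCD(114, 189) = 3
LCM = 114*189/3 = 21546/3 = 7182

LCM = 7182


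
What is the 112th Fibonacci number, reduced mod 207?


F(k) mod 207 for k=1..112:
1, 1, 2, 3, 5, 8, 13, 21, 34, 55, 89, 144, 26, 170, 196, 159, 148, 100, 41, 141, 182, 116, 91, 0, 91, 91, 182, 66, 41, 107, 148, 48, 196, 37, 26, 63, 89, 152, 34, 186, 13, 199, 5, 204, 2, 206, 1, 0, 1, 1, 2, 3, 5, 8, 13, 21, 34, 55, 89, 144, 26, 170, 196, 159, 148, 100, 41, 141, 182, 116, 91, 0, 91, 91, 182, 66, 41, 107, 148, 48, 196, 37, 26, 63, 89, 152, 34, 186, 13, 199, 5, 204, 2, 206, 1, 0, 1, 1, 2, 3, 5, 8, 13, 21, 34, 55, 89, 144, 26, 170, 196, 159
F(112) mod 207 = 159


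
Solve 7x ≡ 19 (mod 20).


GCD(7, 20) = 1, unique solution
a^(-1) mod 20 = 3
x = 3 * 19 mod 20 = 17

x ≡ 17 (mod 20)


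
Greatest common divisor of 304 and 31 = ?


304 = 9 * 31 + 25
31 = 1 * 25 + 6
25 = 4 * 6 + 1
6 = 6 * 1 + 0
GCD = 1


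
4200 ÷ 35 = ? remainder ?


4200 = 35 * 120 + 0
Check: 4200 + 0 = 4200

q = 120, r = 0


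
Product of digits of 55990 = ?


5 × 5 × 9 × 9 × 0 = 0


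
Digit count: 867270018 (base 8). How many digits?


867270018 in base 8 = 6354276602
Number of digits = 10

10 digits (base 8)


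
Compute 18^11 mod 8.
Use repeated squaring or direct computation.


18^1 mod 8 = 2
18^2 mod 8 = 4
18^3 mod 8 = 0
18^4 mod 8 = 0
18^5 mod 8 = 0
18^6 mod 8 = 0
18^7 mod 8 = 0
18^8 mod 8 = 0
18^9 mod 8 = 0
18^10 mod 8 = 0
18^11 mod 8 = 0


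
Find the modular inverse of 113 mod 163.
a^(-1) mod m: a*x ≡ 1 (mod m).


Use the extended Euclidean algorithm on (163, 113); each row r = 163*s + 113*t:
r=163, s=1, t=0
r=113, s=0, t=1
q=1: r=50, s=1, t=-1   [163*(1) + 113*(-1) = 50]
q=2: r=13, s=-2, t=3   [163*(-2) + 113*(3) = 13]
q=3: r=11, s=7, t=-10   [163*(7) + 113*(-10) = 11]
q=1: r=2, s=-9, t=13   [163*(-9) + 113*(13) = 2]
q=5: r=1, s=52, t=-75   [163*(52) + 113*(-75) = 1]
q=2: r=0, s=-113, t=163   [163*(-113) + 113*(163) = 0]
GCD = 1 with t = -75, so 113*(-75) ≡ 1 (mod 163)
Inverse = -75 mod 163 = 88
Check: 113 * 88 = 9944 ≡ 1 (mod 163)

113^(-1) ≡ 88 (mod 163)


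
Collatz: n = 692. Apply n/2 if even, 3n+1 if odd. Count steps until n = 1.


692 → 346 → 173 → 520 → 260 → 130 → 65 → 196 → 98 → 49 → 148 → 74 → 37 → 112 → 56 → 28 → 14 → 7 → 22 → 11 → 34 → 17 → 52 → 26 → 13 → 40 → 20 → 10 → 5 → 16 → 8 → 4 → 2 → 1
Total steps = 33

33 steps


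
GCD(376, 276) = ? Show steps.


376 = 1 * 276 + 100
276 = 2 * 100 + 76
100 = 1 * 76 + 24
76 = 3 * 24 + 4
24 = 6 * 4 + 0
GCD = 4


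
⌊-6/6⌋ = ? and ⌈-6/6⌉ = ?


-6/6 = -1.0000
floor = -1
ceil = -1

floor = -1, ceil = -1


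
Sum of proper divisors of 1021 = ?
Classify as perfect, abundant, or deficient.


Proper divisors: 1
Sum = 1 = 1
1 < 1021 → deficient

s(1021) = 1 (deficient)


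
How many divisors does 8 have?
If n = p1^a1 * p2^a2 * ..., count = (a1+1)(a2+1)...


8 = 2^3
d(8) = (3+1) = 4

4 divisors


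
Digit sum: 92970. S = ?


9 + 2 + 9 + 7 + 0 = 27


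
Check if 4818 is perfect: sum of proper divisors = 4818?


Proper divisors of 4818: 1, 2, 3, 6, 11, 22, 33, 66, 73, 146, 219, 438, 803, 1606, 2409
Sum = 1 + 2 + 3 + 6 + 11 + 22 + 33 + 66 + 73 + 146 + 219 + 438 + 803 + 1606 + 2409 = 5838

No, 4818 is not perfect (5838 ≠ 4818)


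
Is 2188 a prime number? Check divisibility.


2188 / 2 = 1094 (exact division)
2188 is NOT prime.

No, 2188 is not prime


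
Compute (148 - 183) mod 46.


148 - 183 = -35
-35 mod 46 = 11


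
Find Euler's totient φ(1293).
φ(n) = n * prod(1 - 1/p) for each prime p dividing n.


1293 = 3 × 431
Prime factors: 3, 431
φ(1293) = 1293 × (1-1/3) × (1-1/431)
= 1293 × 2/3 × 430/431 = 860

φ(1293) = 860


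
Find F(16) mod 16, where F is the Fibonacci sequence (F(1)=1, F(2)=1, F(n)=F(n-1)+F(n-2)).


F(k) mod 16 for k=1..16:
1, 1, 2, 3, 5, 8, 13, 5, 2, 7, 9, 0, 9, 9, 2, 11
F(16) mod 16 = 11


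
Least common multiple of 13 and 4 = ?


GCD(13, 4) = 1
LCM = 13*4/1 = 52/1 = 52

LCM = 52


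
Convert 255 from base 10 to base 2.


255 (base 10) = 255 (decimal)
255 (decimal) = 11111111 (base 2)


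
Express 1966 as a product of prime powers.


1966 / 2 = 983
983 / 983 = 1
1966 = 2 × 983


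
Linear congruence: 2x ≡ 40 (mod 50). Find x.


GCD(2, 50) = 2 divides 40
Divide: 1x ≡ 20 (mod 25)
x ≡ 20 (mod 25)


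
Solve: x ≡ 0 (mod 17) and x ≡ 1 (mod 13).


M = 17*13 = 221
M1 = M/17 = 13, M2 = M/13 = 17
M1^(-1) mod 17 = 4, M2^(-1) mod 13 = 10
x = 0*13*4 + 1*17*10 = 170
170 mod 221 = 170
Check: 170 mod 17 = 0 ✓, 170 mod 13 = 1 ✓

x ≡ 170 (mod 221)


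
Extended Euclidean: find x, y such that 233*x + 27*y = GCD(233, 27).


Tabular extended Euclidean (each row: r = 233*s + 27*t):
r=233, s=1, t=0
r=27, s=0, t=1
q=8: r=17, s=1, t=-8   [233*(1) + 27*(-8) = 17]
q=1: r=10, s=-1, t=9   [233*(-1) + 27*(9) = 10]
q=1: r=7, s=2, t=-17   [233*(2) + 27*(-17) = 7]
q=1: r=3, s=-3, t=26   [233*(-3) + 27*(26) = 3]
q=2: r=1, s=8, t=-69   [233*(8) + 27*(-69) = 1]
q=3: r=0, s=-27, t=233   [233*(-27) + 27*(233) = 0]
GCD = 1; from the row with r=1: x=8, y=-69
Check: 233*(8) + 27*(-69) = 1864 - 1863 = 1

GCD = 1, x = 8, y = -69


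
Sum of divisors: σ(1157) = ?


Divisors of 1157: 1, 13, 89, 1157
Sum = 1 + 13 + 89 + 1157 = 1260

σ(1157) = 1260


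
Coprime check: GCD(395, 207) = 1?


Euclidean algorithm:
395 = 1 * 207 + 188
207 = 1 * 188 + 19
188 = 9 * 19 + 17
19 = 1 * 17 + 2
17 = 8 * 2 + 1
2 = 2 * 1 + 0
GCD(395, 207) = 1

Yes, coprime (GCD = 1)


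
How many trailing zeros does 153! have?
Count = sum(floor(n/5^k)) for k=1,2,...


floor(153/5) = 30
floor(153/25) = 6
floor(153/125) = 1
Total = 37

37 trailing zeros


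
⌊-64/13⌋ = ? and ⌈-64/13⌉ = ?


-64/13 = -4.9231
floor = -5
ceil = -4

floor = -5, ceil = -4


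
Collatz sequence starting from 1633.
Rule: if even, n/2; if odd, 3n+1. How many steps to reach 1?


1633 → 4900 → 2450 → 1225 → 3676 → 1838 → 919 → 2758 → 1379 → 4138 → 2069 → 6208 → 3104 → 1552 → 776 → 388 → 194 → 97 → 292 → 146 → 73 → 220 → 110 → 55 → 166 → 83 → 250 → 125 → 376 → 188 → 94 → 47 → 142 → 71 → 214 → 107 → 322 → 161 → 484 → 242 → 121 → 364 → 182 → 91 → 274 → 137 → 412 → 206 → 103 → 310 → 155 → 466 → 233 → 700 → 350 → 175 → 526 → 263 → 790 → 395 → 1186 → 593 → 1780 → 890 → 445 → 1336 → 668 → 334 → 167 → 502 → 251 → 754 → 377 → 1132 → 566 → 283 → 850 → 425 → 1276 → 638 → 319 → 958 → 479 → 1438 → 719 → 2158 → 1079 → 3238 → 1619 → 4858 → 2429 → 7288 → 3644 → 1822 → 911 → 2734 → 1367 → 4102 → 2051 → 6154 → 3077 → 9232 → 4616 → 2308 → 1154 → 577 → 1732 → 866 → 433 → 1300 → 650 → 325 → 976 → 488 → 244 → 122 → 61 → 184 → 92 → 46 → 23 → 70 → 35 → 106 → 53 → 160 → 80 → 40 → 20 → 10 → 5 → 16 → 8 → 4 → 2 → 1
Total steps = 135

135 steps


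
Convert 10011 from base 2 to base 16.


10011 (base 2) = 19 (decimal)
19 (decimal) = 13 (base 16)


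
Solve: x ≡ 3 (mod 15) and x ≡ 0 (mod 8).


M = 15*8 = 120
M1 = M/15 = 8, M2 = M/8 = 15
M1^(-1) mod 15 = 2, M2^(-1) mod 8 = 7
x = 3*8*2 + 0*15*7 = 48
48 mod 120 = 48
Check: 48 mod 15 = 3 ✓, 48 mod 8 = 0 ✓

x ≡ 48 (mod 120)


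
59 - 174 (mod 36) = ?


59 - 174 = -115
-115 mod 36 = 29


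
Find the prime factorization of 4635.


4635 / 3 = 1545
1545 / 3 = 515
515 / 5 = 103
103 / 103 = 1
4635 = 3^2 × 5 × 103


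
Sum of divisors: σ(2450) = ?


Divisors of 2450: 1, 2, 5, 7, 10, 14, 25, 35, 49, 50, 70, 98, 175, 245, 350, 490, 1225, 2450
Sum = 1 + 2 + 5 + 7 + 10 + 14 + 25 + 35 + 49 + 50 + 70 + 98 + 175 + 245 + 350 + 490 + 1225 + 2450 = 5301

σ(2450) = 5301


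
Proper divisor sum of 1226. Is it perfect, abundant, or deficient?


Proper divisors: 1, 2, 613
Sum = 1 + 2 + 613 = 616
616 < 1226 → deficient

s(1226) = 616 (deficient)


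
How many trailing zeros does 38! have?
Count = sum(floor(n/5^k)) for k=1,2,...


floor(38/5) = 7
floor(38/25) = 1
Total = 8

8 trailing zeros


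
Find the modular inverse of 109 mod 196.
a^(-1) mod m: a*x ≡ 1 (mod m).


Use the extended Euclidean algorithm on (196, 109); each row r = 196*s + 109*t:
r=196, s=1, t=0
r=109, s=0, t=1
q=1: r=87, s=1, t=-1   [196*(1) + 109*(-1) = 87]
q=1: r=22, s=-1, t=2   [196*(-1) + 109*(2) = 22]
q=3: r=21, s=4, t=-7   [196*(4) + 109*(-7) = 21]
q=1: r=1, s=-5, t=9   [196*(-5) + 109*(9) = 1]
q=21: r=0, s=109, t=-196   [196*(109) + 109*(-196) = 0]
GCD = 1 with t = 9, so 109*(9) ≡ 1 (mod 196)
Inverse = 9 mod 196 = 9
Check: 109 * 9 = 981 ≡ 1 (mod 196)

109^(-1) ≡ 9 (mod 196)


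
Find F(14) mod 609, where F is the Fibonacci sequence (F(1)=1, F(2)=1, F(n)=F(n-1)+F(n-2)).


F(k) mod 609 for k=1..14:
1, 1, 2, 3, 5, 8, 13, 21, 34, 55, 89, 144, 233, 377
F(14) mod 609 = 377


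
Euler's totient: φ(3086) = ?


3086 = 2 × 1543
Prime factors: 2, 1543
φ(3086) = 3086 × (1-1/2) × (1-1/1543)
= 3086 × 1/2 × 1542/1543 = 1542

φ(3086) = 1542


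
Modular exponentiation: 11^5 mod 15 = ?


11^1 mod 15 = 11
11^2 mod 15 = 1
11^3 mod 15 = 11
11^4 mod 15 = 1
11^5 mod 15 = 11


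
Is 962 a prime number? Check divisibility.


962 / 2 = 481 (exact division)
962 is NOT prime.

No, 962 is not prime


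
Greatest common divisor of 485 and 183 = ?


485 = 2 * 183 + 119
183 = 1 * 119 + 64
119 = 1 * 64 + 55
64 = 1 * 55 + 9
55 = 6 * 9 + 1
9 = 9 * 1 + 0
GCD = 1


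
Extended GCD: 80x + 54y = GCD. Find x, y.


Tabular extended Euclidean (each row: r = 80*s + 54*t):
r=80, s=1, t=0
r=54, s=0, t=1
q=1: r=26, s=1, t=-1   [80*(1) + 54*(-1) = 26]
q=2: r=2, s=-2, t=3   [80*(-2) + 54*(3) = 2]
q=13: r=0, s=27, t=-40   [80*(27) + 54*(-40) = 0]
GCD = 2; from the row with r=2: x=-2, y=3
Check: 80*(-2) + 54*(3) = -160 + 162 = 2

GCD = 2, x = -2, y = 3


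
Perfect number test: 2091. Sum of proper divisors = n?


Proper divisors of 2091: 1, 3, 17, 41, 51, 123, 697
Sum = 1 + 3 + 17 + 41 + 51 + 123 + 697 = 933

No, 2091 is not perfect (933 ≠ 2091)


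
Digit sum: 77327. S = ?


7 + 7 + 3 + 2 + 7 = 26


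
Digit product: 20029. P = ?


2 × 0 × 0 × 2 × 9 = 0


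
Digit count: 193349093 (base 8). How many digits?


193349093 in base 8 = 1341442745
Number of digits = 10

10 digits (base 8)


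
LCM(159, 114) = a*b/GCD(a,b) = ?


GCD(159, 114) = 3
LCM = 159*114/3 = 18126/3 = 6042

LCM = 6042


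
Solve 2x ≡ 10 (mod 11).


GCD(2, 11) = 1, unique solution
a^(-1) mod 11 = 6
x = 6 * 10 mod 11 = 5

x ≡ 5 (mod 11)


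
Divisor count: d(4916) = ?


4916 = 2^2 × 1229^1
d(4916) = (2+1) × (1+1) = 6

6 divisors


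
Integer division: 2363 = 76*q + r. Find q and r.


2363 = 76 * 31 + 7
Check: 2356 + 7 = 2363

q = 31, r = 7


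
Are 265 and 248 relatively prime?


Euclidean algorithm:
265 = 1 * 248 + 17
248 = 14 * 17 + 10
17 = 1 * 10 + 7
10 = 1 * 7 + 3
7 = 2 * 3 + 1
3 = 3 * 1 + 0
GCD(265, 248) = 1

Yes, coprime (GCD = 1)


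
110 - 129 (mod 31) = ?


110 - 129 = -19
-19 mod 31 = 12


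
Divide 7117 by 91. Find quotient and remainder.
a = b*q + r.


7117 = 91 * 78 + 19
Check: 7098 + 19 = 7117

q = 78, r = 19


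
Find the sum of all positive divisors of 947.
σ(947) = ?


Divisors of 947: 1, 947
Sum = 1 + 947 = 948

σ(947) = 948


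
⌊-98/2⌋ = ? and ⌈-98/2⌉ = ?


-98/2 = -49.0000
floor = -49
ceil = -49

floor = -49, ceil = -49


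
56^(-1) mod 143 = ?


Use the extended Euclidean algorithm on (143, 56); each row r = 143*s + 56*t:
r=143, s=1, t=0
r=56, s=0, t=1
q=2: r=31, s=1, t=-2   [143*(1) + 56*(-2) = 31]
q=1: r=25, s=-1, t=3   [143*(-1) + 56*(3) = 25]
q=1: r=6, s=2, t=-5   [143*(2) + 56*(-5) = 6]
q=4: r=1, s=-9, t=23   [143*(-9) + 56*(23) = 1]
q=6: r=0, s=56, t=-143   [143*(56) + 56*(-143) = 0]
GCD = 1 with t = 23, so 56*(23) ≡ 1 (mod 143)
Inverse = 23 mod 143 = 23
Check: 56 * 23 = 1288 ≡ 1 (mod 143)

56^(-1) ≡ 23 (mod 143)


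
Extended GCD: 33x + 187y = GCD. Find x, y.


Tabular extended Euclidean (each row: r = 33*s + 187*t):
r=33, s=1, t=0
r=187, s=0, t=1
q=0: r=33, s=1, t=0   [33*(1) + 187*(0) = 33]
q=5: r=22, s=-5, t=1   [33*(-5) + 187*(1) = 22]
q=1: r=11, s=6, t=-1   [33*(6) + 187*(-1) = 11]
q=2: r=0, s=-17, t=3   [33*(-17) + 187*(3) = 0]
GCD = 11; from the row with r=11: x=6, y=-1
Check: 33*(6) + 187*(-1) = 198 - 187 = 11

GCD = 11, x = 6, y = -1


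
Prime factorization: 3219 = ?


3219 / 3 = 1073
1073 / 29 = 37
37 / 37 = 1
3219 = 3 × 29 × 37


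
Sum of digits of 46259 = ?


4 + 6 + 2 + 5 + 9 = 26


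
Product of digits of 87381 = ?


8 × 7 × 3 × 8 × 1 = 1344


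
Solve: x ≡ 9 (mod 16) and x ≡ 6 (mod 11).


M = 16*11 = 176
M1 = M/16 = 11, M2 = M/11 = 16
M1^(-1) mod 16 = 3, M2^(-1) mod 11 = 9
x = 9*11*3 + 6*16*9 = 1161
1161 mod 176 = 105
Check: 105 mod 16 = 9 ✓, 105 mod 11 = 6 ✓

x ≡ 105 (mod 176)


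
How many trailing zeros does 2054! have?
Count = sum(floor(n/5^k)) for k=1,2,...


floor(2054/5) = 410
floor(2054/25) = 82
floor(2054/125) = 16
floor(2054/625) = 3
Total = 511

511 trailing zeros


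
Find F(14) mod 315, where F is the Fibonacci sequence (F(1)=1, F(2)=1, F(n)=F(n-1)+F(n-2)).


F(k) mod 315 for k=1..14:
1, 1, 2, 3, 5, 8, 13, 21, 34, 55, 89, 144, 233, 62
F(14) mod 315 = 62


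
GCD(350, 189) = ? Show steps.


350 = 1 * 189 + 161
189 = 1 * 161 + 28
161 = 5 * 28 + 21
28 = 1 * 21 + 7
21 = 3 * 7 + 0
GCD = 7


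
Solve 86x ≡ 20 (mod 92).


GCD(86, 92) = 2 divides 20
Divide: 43x ≡ 10 (mod 46)
x ≡ 12 (mod 46)


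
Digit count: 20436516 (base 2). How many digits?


20436516 in base 2 = 1001101111101011000100100
Number of digits = 25

25 digits (base 2)


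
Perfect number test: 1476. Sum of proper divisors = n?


Proper divisors of 1476: 1, 2, 3, 4, 6, 9, 12, 18, 36, 41, 82, 123, 164, 246, 369, 492, 738
Sum = 1 + 2 + 3 + 4 + 6 + 9 + 12 + 18 + 36 + 41 + 82 + 123 + 164 + 246 + 369 + 492 + 738 = 2346

No, 1476 is not perfect (2346 ≠ 1476)
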